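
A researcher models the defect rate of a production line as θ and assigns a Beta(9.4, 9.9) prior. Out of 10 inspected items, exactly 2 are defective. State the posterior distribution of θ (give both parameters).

Posterior: Beta(11.4, 17.9)

The binomial likelihood is conjugate to the Beta prior: with 2 successes and 8 failures, the posterior is Beta(9.4+2, 9.9+8) = Beta(11.4, 17.9).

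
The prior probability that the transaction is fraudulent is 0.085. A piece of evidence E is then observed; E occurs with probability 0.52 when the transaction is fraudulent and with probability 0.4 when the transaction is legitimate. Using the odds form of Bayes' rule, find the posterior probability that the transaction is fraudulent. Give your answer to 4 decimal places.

Posterior probability ≈ 0.1078

Prior odds = 0.085/(1−0.085) = 0.092896.
Likelihood ratio for E = 0.52/0.4 = 1.3000.
Posterior odds = prior odds × LR = 0.12077.
Posterior probability = odds/(1+odds) = 0.12077/1.1208 = 0.1078.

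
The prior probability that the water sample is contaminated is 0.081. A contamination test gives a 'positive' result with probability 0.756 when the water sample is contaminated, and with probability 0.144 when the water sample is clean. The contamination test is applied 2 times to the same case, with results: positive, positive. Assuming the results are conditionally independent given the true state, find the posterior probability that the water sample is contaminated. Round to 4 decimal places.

Posterior P(H) ≈ 0.7084

Let H be the event that the water sample is contaminated; start with P(H) = 0.081. P('positive'|H) = 0.756, P('positive'|¬H) = 0.144.
Update on result 1 ('positive'): P(H) ← 0.756·0.0810 / (0.756·0.0810 + 0.144·0.9190) = 0.061236/0.19357 = 0.3163.
Update on result 2 ('positive'): P(H) ← 0.756·0.3163 / (0.756·0.3163 + 0.144·0.6837) = 0.23916/0.33760 = 0.7084.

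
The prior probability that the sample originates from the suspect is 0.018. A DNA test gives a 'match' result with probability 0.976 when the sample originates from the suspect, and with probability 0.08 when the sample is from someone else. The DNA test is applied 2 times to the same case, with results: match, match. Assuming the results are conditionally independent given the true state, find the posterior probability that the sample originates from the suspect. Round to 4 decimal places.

Posterior P(H) ≈ 0.7318

Let H be the event that the sample originates from the suspect; start with P(H) = 0.018. P('match'|H) = 0.976, P('match'|¬H) = 0.08.
Update on result 1 ('match'): P(H) ← 0.976·0.0180 / (0.976·0.0180 + 0.08·0.9820) = 0.017568/0.096128 = 0.1828.
Update on result 2 ('match'): P(H) ← 0.976·0.1828 / (0.976·0.1828 + 0.08·0.8172) = 0.17837/0.24375 = 0.7318.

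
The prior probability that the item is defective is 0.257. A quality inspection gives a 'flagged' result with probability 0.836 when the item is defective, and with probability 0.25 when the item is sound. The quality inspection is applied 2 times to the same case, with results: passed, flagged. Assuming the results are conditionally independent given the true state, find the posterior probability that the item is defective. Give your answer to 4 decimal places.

Posterior P(H) ≈ 0.2019

With H the event that the item is defective, the joint likelihood of the observed sequence is P(data|H) = 0.164·0.836 = 0.13710 and P(data|¬H) = 0.75·0.25 = 0.18750.
Bayes: P(H|data) = 0.257·0.13710 / (0.257·0.13710 + 0.743·0.18750) = 0.035236/0.17455 = 0.2019.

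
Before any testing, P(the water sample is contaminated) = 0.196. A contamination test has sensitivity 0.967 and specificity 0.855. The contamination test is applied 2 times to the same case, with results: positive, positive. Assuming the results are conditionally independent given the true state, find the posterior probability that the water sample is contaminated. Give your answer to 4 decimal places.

Let H be the event that the water sample is contaminated; start with P(H) = 0.196. P('positive'|H) = 0.967, P('positive'|¬H) = 0.145.
Update on result 1 ('positive'): P(H) ← 0.967·0.1960 / (0.967·0.1960 + 0.145·0.8040) = 0.18953/0.30611 = 0.6192.
Update on result 2 ('positive'): P(H) ← 0.967·0.6192 / (0.967·0.6192 + 0.145·0.3808) = 0.59873/0.65395 = 0.9156.

Posterior P(H) ≈ 0.9156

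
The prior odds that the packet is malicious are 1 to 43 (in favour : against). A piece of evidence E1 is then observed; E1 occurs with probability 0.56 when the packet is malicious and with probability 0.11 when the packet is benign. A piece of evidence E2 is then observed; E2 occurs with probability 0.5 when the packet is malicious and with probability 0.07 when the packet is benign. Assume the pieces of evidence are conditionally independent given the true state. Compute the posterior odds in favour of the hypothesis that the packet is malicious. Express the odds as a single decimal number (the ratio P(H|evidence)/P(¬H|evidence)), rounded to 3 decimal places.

Posterior odds ≈ 0.846

Prior odds = 1/43 = 0.023256.
Likelihood ratio for E1 = 0.56/0.11 = 5.0909.
Likelihood ratio for E2 = 0.5/0.07 = 7.1429.
Posterior odds = prior odds × LR₁ × LR₂ = 0.84567.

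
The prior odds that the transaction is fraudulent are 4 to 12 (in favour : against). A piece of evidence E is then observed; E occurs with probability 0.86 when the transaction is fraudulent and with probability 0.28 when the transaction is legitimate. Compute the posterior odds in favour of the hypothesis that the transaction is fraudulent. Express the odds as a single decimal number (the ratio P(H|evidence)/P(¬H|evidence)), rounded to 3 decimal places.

Posterior odds ≈ 1.024

Prior odds = 4/12 = 0.33333.
Likelihood ratio for E = 0.86/0.28 = 3.0714.
Posterior odds = prior odds × LR = 1.0238.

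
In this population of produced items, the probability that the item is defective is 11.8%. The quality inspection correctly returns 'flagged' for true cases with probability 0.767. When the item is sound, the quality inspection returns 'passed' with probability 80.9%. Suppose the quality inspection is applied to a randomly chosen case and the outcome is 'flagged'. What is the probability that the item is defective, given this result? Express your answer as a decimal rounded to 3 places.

Write H for 'the item is defective'. Prior odds H:¬H = 0.118/0.882 = 0.13379. For the 'flagged' outcome, the likelihood ratio is 0.767/0.191 = 4.0157.
Posterior odds = 0.13379 × 4.0157 = 0.53725, so P(H|E) = 0.53725/(1+0.53725) = 0.349.

P(H | E) ≈ 0.349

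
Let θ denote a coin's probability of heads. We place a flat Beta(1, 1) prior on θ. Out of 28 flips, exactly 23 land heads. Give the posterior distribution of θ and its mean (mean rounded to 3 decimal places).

Observing 23 successes and 5 failures updates Beta(1, 1) by adding the success and failure counts to the two shape parameters: α = 1+23 = 24, β = 1+5 = 6.
E[θ | data] = 24/(24+6) = 0.800.

Posterior: Beta(24, 6); mean ≈ 0.800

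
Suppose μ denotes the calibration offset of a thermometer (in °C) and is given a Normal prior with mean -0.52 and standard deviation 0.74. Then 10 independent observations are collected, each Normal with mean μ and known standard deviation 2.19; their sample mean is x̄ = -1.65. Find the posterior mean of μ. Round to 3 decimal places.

Posterior mean ≈ -1.122

With known σ, the Normal prior is conjugate. Weight on the data is w = (n/σ²)/(n/σ² + 1/τ₀²) = 2.08503/(2.08503+1.82615) = 0.53309.
Posterior mean = w·x̄ + (1−w)·μ₀ = 0.53309·-1.65 + 0.46691·-0.52 = -1.122.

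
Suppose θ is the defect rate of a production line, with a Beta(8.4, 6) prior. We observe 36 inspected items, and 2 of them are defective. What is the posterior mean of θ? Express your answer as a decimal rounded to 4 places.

Observing 2 successes and 34 failures updates Beta(8.4, 6) by adding the success and failure counts to the two shape parameters: α = 8.4+2 = 10.4, β = 6+34 = 40.
Posterior mean = α/(α+β) = 10.4/50.4 = 0.2063.

Posterior mean ≈ 0.2063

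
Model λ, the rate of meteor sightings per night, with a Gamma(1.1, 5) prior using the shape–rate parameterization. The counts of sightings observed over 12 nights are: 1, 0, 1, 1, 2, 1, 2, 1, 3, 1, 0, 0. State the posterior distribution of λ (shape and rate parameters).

Posterior: Gamma(shape=14.1, rate=17)

The Poisson likelihood adds the total count to the shape and the number of exposure periods to the rate. Here ∑xᵢ = 13 and n = 12, so shape 1.1→14.1 and rate 5→17.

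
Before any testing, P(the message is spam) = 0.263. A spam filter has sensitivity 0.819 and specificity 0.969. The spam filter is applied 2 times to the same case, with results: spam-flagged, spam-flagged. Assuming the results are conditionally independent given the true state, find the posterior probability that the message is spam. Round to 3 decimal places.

Posterior P(H) ≈ 0.996

Let H be the event that the message is spam; start with P(H) = 0.263. P('spam-flagged'|H) = 0.819, P('spam-flagged'|¬H) = 0.031.
Update on result 1 ('spam-flagged'): P(H) ← 0.819·0.2630 / (0.819·0.2630 + 0.031·0.7370) = 0.21540/0.23824 = 0.9041.
Update on result 2 ('spam-flagged'): P(H) ← 0.819·0.9041 / (0.819·0.9041 + 0.031·0.0959) = 0.74046/0.74343 = 0.9960.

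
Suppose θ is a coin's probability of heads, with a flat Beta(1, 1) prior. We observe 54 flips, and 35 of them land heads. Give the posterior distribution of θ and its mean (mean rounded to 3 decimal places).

Posterior: Beta(36, 20); mean ≈ 0.643

The binomial likelihood is conjugate to the Beta prior: with 35 successes and 19 failures, the posterior is Beta(1+35, 1+19) = Beta(36, 20).
Posterior mean = α/(α+β) = 36/56 = 0.643.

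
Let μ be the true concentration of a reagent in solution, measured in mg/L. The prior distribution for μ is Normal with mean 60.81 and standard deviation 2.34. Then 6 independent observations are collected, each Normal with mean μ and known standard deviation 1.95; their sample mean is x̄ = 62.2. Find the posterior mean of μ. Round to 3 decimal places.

With known σ, the Normal prior is conjugate. Weight on the data is w = (n/σ²)/(n/σ² + 1/τ₀²) = 1.57791/(1.57791+0.182628) = 0.89627.
Posterior mean = w·x̄ + (1−w)·μ₀ = 0.89627·62.2 + 0.10373·60.81 = 62.056.

Posterior mean ≈ 62.056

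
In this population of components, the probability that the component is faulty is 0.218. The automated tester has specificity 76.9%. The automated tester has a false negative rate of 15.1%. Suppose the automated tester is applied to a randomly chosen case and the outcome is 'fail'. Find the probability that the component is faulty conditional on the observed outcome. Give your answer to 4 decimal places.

P(H | E) ≈ 0.5061

Write H for 'the component is faulty'. Prior odds H:¬H = 0.218/0.782 = 0.27877. For the 'fail' outcome, the likelihood ratio is 0.849/0.231 = 3.6753.
Posterior odds = 0.27877 × 3.6753 = 1.0246, so P(H|E) = 1.0246/(1+1.0246) = 0.5061.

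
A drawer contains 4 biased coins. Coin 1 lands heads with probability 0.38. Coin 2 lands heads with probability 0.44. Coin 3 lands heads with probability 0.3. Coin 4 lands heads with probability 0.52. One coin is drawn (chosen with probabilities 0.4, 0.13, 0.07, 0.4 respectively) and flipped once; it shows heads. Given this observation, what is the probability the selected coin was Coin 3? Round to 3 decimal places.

Tabulate prior·likelihood by source: [1] prior 0.4, lik 0.38, product 0.1520; [2] prior 0.13, lik 0.44, product 0.05720; [3] prior 0.07, lik 0.3, product 0.02100; [4] prior 0.4, lik 0.52, product 0.2080.
Normalizing constant = 0.43820; the posterior for Coin 3 is its product over the sum, 0.02100/0.43820 = 0.048.

Posterior probability ≈ 0.048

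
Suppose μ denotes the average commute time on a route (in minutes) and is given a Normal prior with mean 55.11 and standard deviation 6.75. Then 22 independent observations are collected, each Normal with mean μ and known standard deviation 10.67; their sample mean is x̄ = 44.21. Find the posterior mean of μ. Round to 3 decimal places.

Prior precision 1/τ₀² = 1/6.75² = 0.0219479; data precision n/σ² = 22/10.67² = 0.193239.
Posterior precision = 0.0219479 + 0.193239 = 0.215186.
Posterior mean = (0.0219479·55.11 + 0.193239·44.21) / 0.215186 = 45.322.

Posterior mean ≈ 45.322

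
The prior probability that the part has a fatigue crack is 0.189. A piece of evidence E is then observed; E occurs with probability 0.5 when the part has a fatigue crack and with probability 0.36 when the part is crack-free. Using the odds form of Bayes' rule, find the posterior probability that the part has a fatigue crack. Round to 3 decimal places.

Posterior probability ≈ 0.245

Prior odds = 0.189/(1−0.189) = 0.23305.
Likelihood ratio for E = 0.5/0.36 = 1.3889.
Posterior odds = prior odds × LR = 0.32367.
Posterior probability = odds/(1+odds) = 0.32367/1.3237 = 0.245.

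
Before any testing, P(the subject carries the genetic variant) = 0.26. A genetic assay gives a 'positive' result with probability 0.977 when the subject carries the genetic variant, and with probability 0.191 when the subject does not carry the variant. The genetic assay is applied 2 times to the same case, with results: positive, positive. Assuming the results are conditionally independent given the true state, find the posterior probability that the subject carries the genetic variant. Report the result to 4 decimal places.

Posterior P(H) ≈ 0.9019

Let H be the event that the subject carries the genetic variant; start with P(H) = 0.26. P('positive'|H) = 0.977, P('positive'|¬H) = 0.191.
Update on result 1 ('positive'): P(H) ← 0.977·0.2600 / (0.977·0.2600 + 0.191·0.7400) = 0.25402/0.39536 = 0.6425.
Update on result 2 ('positive'): P(H) ← 0.977·0.6425 / (0.977·0.6425 + 0.191·0.3575) = 0.62773/0.69601 = 0.9019.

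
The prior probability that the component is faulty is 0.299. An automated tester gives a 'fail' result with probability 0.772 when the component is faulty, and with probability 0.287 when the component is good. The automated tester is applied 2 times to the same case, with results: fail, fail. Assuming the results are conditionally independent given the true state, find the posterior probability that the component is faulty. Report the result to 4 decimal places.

Let H be the event that the component is faulty; start with P(H) = 0.299. P('fail'|H) = 0.772, P('fail'|¬H) = 0.287.
Update on result 1 ('fail'): P(H) ← 0.772·0.2990 / (0.772·0.2990 + 0.287·0.7010) = 0.23083/0.43202 = 0.5343.
Update on result 2 ('fail'): P(H) ← 0.772·0.5343 / (0.772·0.5343 + 0.287·0.4657) = 0.41248/0.54614 = 0.7553.

Posterior P(H) ≈ 0.7553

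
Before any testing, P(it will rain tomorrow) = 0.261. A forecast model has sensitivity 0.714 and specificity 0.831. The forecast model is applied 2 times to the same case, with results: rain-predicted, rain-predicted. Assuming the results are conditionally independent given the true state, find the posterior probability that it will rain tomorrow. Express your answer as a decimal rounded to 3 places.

Let H be the event that it will rain tomorrow; start with P(H) = 0.261. P('rain-predicted'|H) = 0.714, P('rain-predicted'|¬H) = 0.169.
Update on result 1 ('rain-predicted'): P(H) ← 0.714·0.2610 / (0.714·0.2610 + 0.169·0.7390) = 0.18635/0.31124 = 0.5987.
Update on result 2 ('rain-predicted'): P(H) ← 0.714·0.5987 / (0.714·0.5987 + 0.169·0.4013) = 0.42750/0.49531 = 0.8631.

Posterior P(H) ≈ 0.863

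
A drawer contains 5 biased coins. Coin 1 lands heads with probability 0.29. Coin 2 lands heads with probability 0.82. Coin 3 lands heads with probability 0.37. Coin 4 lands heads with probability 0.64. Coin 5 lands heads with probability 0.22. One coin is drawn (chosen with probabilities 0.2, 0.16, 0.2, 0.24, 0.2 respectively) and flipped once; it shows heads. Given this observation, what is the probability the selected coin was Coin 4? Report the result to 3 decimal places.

Tabulate prior·likelihood by source: [1] prior 0.2, lik 0.29, product 0.05800; [2] prior 0.16, lik 0.82, product 0.1312; [3] prior 0.2, lik 0.37, product 0.07400; [4] prior 0.24, lik 0.64, product 0.1536; [5] prior 0.2, lik 0.22, product 0.04400.
Normalizing constant = 0.46080; the posterior for Coin 4 is its product over the sum, 0.1536/0.46080 = 0.333.

Posterior probability ≈ 0.333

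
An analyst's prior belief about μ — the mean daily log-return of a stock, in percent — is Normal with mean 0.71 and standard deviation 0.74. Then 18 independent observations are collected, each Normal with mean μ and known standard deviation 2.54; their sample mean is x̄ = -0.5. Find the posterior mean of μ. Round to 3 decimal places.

Posterior mean ≈ -0.021

With known σ, the Normal prior is conjugate. Weight on the data is w = (n/σ²)/(n/σ² + 1/τ₀²) = 2.79001/(2.79001+1.82615) = 0.60440.
Posterior mean = w·x̄ + (1−w)·μ₀ = 0.60440·-0.5 + 0.39560·0.71 = -0.021.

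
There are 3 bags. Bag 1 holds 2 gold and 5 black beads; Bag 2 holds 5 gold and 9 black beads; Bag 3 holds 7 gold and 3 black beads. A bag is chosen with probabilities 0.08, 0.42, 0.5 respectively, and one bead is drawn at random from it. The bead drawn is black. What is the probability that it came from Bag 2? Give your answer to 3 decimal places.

Posterior probability ≈ 0.566

P(black|Bag 1) = 0.7143; P(black|Bag 2) = 0.6429; P(black|Bag 3) = 0.3.
Prior × likelihood for each source: 0.08·0.7143=0.05714, 0.42·0.6429=0.2700, 0.5·0.3=0.1500. Summing gives P(black) = 0.47714.
P(Bag 2 | black) = 0.2700 / 0.47714 = 0.566.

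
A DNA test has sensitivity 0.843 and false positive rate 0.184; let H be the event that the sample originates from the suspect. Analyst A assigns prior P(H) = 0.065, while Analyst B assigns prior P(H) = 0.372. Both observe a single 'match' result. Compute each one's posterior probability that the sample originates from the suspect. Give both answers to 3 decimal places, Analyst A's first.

Analyst A: 0.242; Analyst B: 0.731

The likelihood ratio for a 'match' result is 0.843/0.184 = 4.5815.
Analyst A: prior odds 0.065/0.935 = 0.069519; posterior odds 0.31850; posterior probability 0.242.
Analyst B: prior odds 0.372/0.628 = 0.59236; posterior odds 2.7139; posterior probability 0.731.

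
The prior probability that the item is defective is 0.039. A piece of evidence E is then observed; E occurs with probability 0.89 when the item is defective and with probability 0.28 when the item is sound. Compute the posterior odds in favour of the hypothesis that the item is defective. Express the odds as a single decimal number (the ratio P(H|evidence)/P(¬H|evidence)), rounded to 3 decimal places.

Prior odds = 0.039/(1−0.039) = 0.040583. In log-odds, ln(0.040583) = -3.2044.
Add log likelihood ratio: ln(3.1786) = 1.1564.
Posterior log-odds = -2.0480, so posterior odds = exp(-2.0480) = 0.12900.

Posterior odds ≈ 0.129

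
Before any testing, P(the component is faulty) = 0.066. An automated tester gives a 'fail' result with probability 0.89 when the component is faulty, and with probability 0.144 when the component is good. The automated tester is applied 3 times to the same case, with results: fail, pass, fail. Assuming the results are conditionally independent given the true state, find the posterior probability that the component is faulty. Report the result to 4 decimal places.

Posterior P(H) ≈ 0.2575

With H the event that the component is faulty, the joint likelihood of the observed sequence is P(data|H) = 0.89·0.11·0.89 = 0.087131 and P(data|¬H) = 0.144·0.856·0.144 = 0.017750.
Bayes: P(H|data) = 0.066·0.087131 / (0.066·0.087131 + 0.934·0.017750) = 0.0057506/0.022329 = 0.2575.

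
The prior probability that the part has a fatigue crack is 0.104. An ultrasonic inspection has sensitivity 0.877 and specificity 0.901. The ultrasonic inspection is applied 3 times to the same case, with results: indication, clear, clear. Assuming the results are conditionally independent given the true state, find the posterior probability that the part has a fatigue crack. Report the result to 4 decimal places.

Let H be the event that the part has a fatigue crack; start with P(H) = 0.104. P('indication'|H) = 0.877, P('indication'|¬H) = 0.099.
Update on result 1 ('indication'): P(H) ← 0.877·0.1040 / (0.877·0.1040 + 0.099·0.8960) = 0.091208/0.17991 = 0.5070.
Update on result 2 ('clear'): P(H) ← 0.123·0.5070 / (0.123·0.5070 + 0.901·0.4930) = 0.062356/0.50659 = 0.1231.
Update on result 3 ('clear'): P(H) ← 0.123·0.1231 / (0.123·0.1231 + 0.901·0.8769) = 0.015140/0.80524 = 0.0188.

Posterior P(H) ≈ 0.0188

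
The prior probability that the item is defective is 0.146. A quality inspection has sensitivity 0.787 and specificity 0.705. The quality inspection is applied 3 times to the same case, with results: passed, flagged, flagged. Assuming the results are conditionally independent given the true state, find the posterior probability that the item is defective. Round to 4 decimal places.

Let H be the event that the item is defective; start with P(H) = 0.146. P('flagged'|H) = 0.787, P('flagged'|¬H) = 0.295.
Update on result 1 ('passed'): P(H) ← 0.213·0.1460 / (0.213·0.1460 + 0.705·0.8540) = 0.031098/0.63317 = 0.0491.
Update on result 2 ('flagged'): P(H) ← 0.787·0.0491 / (0.787·0.0491 + 0.295·0.9509) = 0.038653/0.31916 = 0.1211.
Update on result 3 ('flagged'): P(H) ← 0.787·0.1211 / (0.787·0.1211 + 0.295·0.8789) = 0.095312/0.35459 = 0.2688.

Posterior P(H) ≈ 0.2688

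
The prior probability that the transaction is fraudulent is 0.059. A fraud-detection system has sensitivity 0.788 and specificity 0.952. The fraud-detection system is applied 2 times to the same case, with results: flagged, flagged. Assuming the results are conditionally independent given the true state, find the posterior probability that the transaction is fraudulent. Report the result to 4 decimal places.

Let H be the event that the transaction is fraudulent; start with P(H) = 0.059. P('flagged'|H) = 0.788, P('flagged'|¬H) = 0.048.
Update on result 1 ('flagged'): P(H) ← 0.788·0.0590 / (0.788·0.0590 + 0.048·0.9410) = 0.046492/0.091660 = 0.5072.
Update on result 2 ('flagged'): P(H) ← 0.788·0.5072 / (0.788·0.5072 + 0.048·0.4928) = 0.39969/0.42334 = 0.9441.

Posterior P(H) ≈ 0.9441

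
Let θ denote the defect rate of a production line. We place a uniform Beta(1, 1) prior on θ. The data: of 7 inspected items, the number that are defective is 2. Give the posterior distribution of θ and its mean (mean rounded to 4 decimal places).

Posterior: Beta(3, 6); mean ≈ 0.3333

Observing 2 successes and 5 failures updates Beta(1, 1) by adding the success and failure counts to the two shape parameters: α = 1+2 = 3, β = 1+5 = 6.
E[θ | data] = 3/(3+6) = 0.3333.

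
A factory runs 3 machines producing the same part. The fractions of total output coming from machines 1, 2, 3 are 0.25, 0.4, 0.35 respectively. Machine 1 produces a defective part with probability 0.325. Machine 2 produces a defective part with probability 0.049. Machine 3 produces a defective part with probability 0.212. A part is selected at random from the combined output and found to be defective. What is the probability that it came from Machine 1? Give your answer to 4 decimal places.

P(defective|M1) = 0.325; P(defective|M2) = 0.049; P(defective|M3) = 0.212.
Prior × likelihood for each source: 0.25·0.325=0.08125, 0.4·0.049=0.01960, 0.35·0.212=0.07420. Summing gives P(defective) = 0.17505.
P(Machine 1 | defective) = 0.08125 / 0.17505 = 0.4642.

Posterior probability ≈ 0.4642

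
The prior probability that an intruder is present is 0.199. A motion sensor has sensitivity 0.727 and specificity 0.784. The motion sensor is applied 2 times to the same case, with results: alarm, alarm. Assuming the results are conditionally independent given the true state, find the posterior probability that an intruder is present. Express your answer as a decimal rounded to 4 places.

Posterior P(H) ≈ 0.7378

Let H be the event that an intruder is present; start with P(H) = 0.199. P('alarm'|H) = 0.727, P('alarm'|¬H) = 0.216.
Update on result 1 ('alarm'): P(H) ← 0.727·0.1990 / (0.727·0.1990 + 0.216·0.8010) = 0.14467/0.31769 = 0.4554.
Update on result 2 ('alarm'): P(H) ← 0.727·0.4554 / (0.727·0.4554 + 0.216·0.5446) = 0.33107/0.44871 = 0.7378.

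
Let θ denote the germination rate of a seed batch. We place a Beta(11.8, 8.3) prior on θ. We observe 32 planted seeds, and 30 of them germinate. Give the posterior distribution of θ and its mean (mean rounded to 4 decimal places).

Observing 30 successes and 2 failures updates Beta(11.8, 8.3) by adding the success and failure counts to the two shape parameters: α = 11.8+30 = 41.8, β = 8.3+2 = 10.3.
E[θ | data] = 41.8/(41.8+10.3) = 0.8023.

Posterior: Beta(41.8, 10.3); mean ≈ 0.8023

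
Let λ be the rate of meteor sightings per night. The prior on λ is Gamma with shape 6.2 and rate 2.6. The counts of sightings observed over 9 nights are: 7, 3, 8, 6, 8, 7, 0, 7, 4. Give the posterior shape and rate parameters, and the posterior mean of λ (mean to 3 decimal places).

Posterior: Gamma(shape=56.2, rate=11.6); mean ≈ 4.845

The Poisson likelihood adds the total count to the shape and the number of exposure periods to the rate. Here ∑xᵢ = 50 and n = 9, so shape 6.2→56.2 and rate 2.6→11.6.
E[λ | data] = 56.2/11.6 = 4.845.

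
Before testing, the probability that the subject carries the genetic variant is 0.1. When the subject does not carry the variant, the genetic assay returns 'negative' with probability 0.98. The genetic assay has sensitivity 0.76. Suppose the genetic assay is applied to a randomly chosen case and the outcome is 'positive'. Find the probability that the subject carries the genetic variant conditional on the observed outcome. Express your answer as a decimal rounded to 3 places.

P(H | E) ≈ 0.809

Let H be the event that the subject carries the genetic variant. P(H) = 0.1, so P(¬H) = 0.9. With E the 'positive' result, P(E|H) = 0.76 and P(E|¬H) = 0.02.
P(E) = 0.76·0.1 + 0.02·0.9 = 0.076000 + 0.018000 = 0.094000.
By Bayes' theorem, P(H|E) = 0.076000 / 0.094000 = 0.809.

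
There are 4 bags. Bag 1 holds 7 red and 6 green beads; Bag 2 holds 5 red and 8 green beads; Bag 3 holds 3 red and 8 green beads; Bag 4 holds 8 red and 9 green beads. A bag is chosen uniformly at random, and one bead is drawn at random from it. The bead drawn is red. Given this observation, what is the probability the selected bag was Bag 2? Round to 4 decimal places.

Posterior probability ≈ 0.2308

P(red|Bag 1) = 0.5385; P(red|Bag 2) = 0.3846; P(red|Bag 3) = 0.2727; P(red|Bag 4) = 0.4706.
Prior × likelihood for each source: 0.25·0.5385=0.1346, 0.25·0.3846=0.09615, 0.25·0.2727=0.06818, 0.25·0.4706=0.1176. Summing gives P(red) = 0.41660.
P(Bag 2 | red) = 0.09615 / 0.41660 = 0.2308.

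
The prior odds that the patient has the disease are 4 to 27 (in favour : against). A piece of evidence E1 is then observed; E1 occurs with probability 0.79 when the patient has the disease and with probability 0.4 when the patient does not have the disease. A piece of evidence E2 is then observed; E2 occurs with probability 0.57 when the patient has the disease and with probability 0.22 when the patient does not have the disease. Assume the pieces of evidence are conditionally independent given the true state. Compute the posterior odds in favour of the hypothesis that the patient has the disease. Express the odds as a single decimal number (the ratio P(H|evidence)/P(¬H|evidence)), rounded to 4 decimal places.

Posterior odds ≈ 0.7581

Prior odds = 4/27 = 0.14815. In log-odds, ln(0.14815) = -1.9095.
Add log likelihood ratios: ln(1.9750) + ln(2.5909) = 1.6326.
Posterior log-odds = -0.27697, so posterior odds = exp(-0.27697) = 0.75808.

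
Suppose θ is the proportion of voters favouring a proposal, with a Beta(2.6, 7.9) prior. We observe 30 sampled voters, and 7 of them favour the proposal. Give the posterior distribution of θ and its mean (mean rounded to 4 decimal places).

Observing 7 successes and 23 failures updates Beta(2.6, 7.9) by adding the success and failure counts to the two shape parameters: α = 2.6+7 = 9.6, β = 7.9+23 = 30.9.
E[θ | data] = 9.6/(9.6+30.9) = 0.2370.

Posterior: Beta(9.6, 30.9); mean ≈ 0.2370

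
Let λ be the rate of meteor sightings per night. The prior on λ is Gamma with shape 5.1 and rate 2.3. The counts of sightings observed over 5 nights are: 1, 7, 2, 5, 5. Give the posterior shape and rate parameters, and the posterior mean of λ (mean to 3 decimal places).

Posterior: Gamma(shape=25.1, rate=7.3); mean ≈ 3.438

The Poisson likelihood adds the total count to the shape and the number of exposure periods to the rate. Here ∑xᵢ = 20 and n = 5, so shape 5.1→25.1 and rate 2.3→7.3.
E[λ | data] = 25.1/7.3 = 3.438.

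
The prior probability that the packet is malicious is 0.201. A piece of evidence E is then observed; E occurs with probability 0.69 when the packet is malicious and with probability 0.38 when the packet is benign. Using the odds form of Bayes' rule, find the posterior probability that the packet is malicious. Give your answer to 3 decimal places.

Prior odds = 0.201/(1−0.201) = 0.25156. In log-odds, ln(0.25156) = -1.3801.
Add log likelihood ratio: ln(1.8158) = 0.59652.
Posterior log-odds = -0.78354, so posterior odds = exp(-0.78354) = 0.45679. Converting, P(H|E) = 0.45679/1.4568 = 0.314.

Posterior probability ≈ 0.314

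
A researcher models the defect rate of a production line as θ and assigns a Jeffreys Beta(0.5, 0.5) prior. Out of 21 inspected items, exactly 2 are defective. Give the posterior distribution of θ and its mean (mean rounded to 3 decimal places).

Posterior: Beta(2.5, 19.5); mean ≈ 0.114

Observing 2 successes and 19 failures updates Beta(0.5, 0.5) by adding the success and failure counts to the two shape parameters: α = 0.5+2 = 2.5, β = 0.5+19 = 19.5.
E[θ | data] = 2.5/(2.5+19.5) = 0.114.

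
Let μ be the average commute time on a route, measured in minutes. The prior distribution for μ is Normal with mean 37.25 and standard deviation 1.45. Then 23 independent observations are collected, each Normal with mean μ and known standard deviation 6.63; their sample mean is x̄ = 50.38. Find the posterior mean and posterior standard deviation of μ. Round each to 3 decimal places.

With known σ, the Normal prior is conjugate. Weight on the data is w = (n/σ²)/(n/σ² + 1/τ₀²) = 0.523240/(0.523240+0.475624) = 0.52383.
Posterior mean = w·x̄ + (1−w)·μ₀ = 0.52383·50.38 + 0.47617·37.25 = 44.128. Posterior variance = 1/(0.523240+0.475624) = 1.00114, so SD = 1.001.

Posterior mean ≈ 44.128; posterior SD ≈ 1.001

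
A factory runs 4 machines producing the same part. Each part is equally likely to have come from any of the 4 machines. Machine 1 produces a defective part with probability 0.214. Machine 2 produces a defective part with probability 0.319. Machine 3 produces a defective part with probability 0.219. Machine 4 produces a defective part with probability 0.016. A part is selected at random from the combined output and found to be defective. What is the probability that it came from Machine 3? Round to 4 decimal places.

Posterior probability ≈ 0.2852

P(defective|M1) = 0.214; P(defective|M2) = 0.319; P(defective|M3) = 0.219; P(defective|M4) = 0.016.
Prior × likelihood for each source: 0.25·0.214=0.05350, 0.25·0.319=0.07975, 0.25·0.219=0.05475, 0.25·0.016=0.004000. Summing gives P(defective) = 0.19200.
P(Machine 3 | defective) = 0.05475 / 0.19200 = 0.2852.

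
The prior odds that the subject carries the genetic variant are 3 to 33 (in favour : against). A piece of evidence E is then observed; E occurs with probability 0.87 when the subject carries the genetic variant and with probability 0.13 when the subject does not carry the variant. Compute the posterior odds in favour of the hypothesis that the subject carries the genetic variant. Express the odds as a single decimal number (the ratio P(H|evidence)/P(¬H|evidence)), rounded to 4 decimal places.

Prior odds = 3/33 = 0.090909. In log-odds, ln(0.090909) = -2.3979.
Add log likelihood ratio: ln(6.6923) = 1.9010.
Posterior log-odds = -0.49694, so posterior odds = exp(-0.49694) = 0.60839.

Posterior odds ≈ 0.6084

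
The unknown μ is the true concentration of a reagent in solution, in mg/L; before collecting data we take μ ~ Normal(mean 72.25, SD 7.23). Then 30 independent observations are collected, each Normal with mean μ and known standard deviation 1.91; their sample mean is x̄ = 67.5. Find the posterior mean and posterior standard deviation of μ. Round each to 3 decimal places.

Prior precision 1/τ₀² = 1/7.23² = 0.0191304; data precision n/σ² = 30/1.91² = 8.22346.
Posterior precision = 0.0191304 + 8.22346 = 8.24259, giving posterior SD = 1/√8.24259 = 0.348.
Posterior mean = (0.0191304·72.25 + 8.22346·67.5) / 8.24259 = 67.511.

Posterior mean ≈ 67.511; posterior SD ≈ 0.348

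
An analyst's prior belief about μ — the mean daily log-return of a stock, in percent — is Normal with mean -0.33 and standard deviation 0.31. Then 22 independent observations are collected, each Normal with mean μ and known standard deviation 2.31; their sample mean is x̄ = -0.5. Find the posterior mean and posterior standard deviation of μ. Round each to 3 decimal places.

Prior precision 1/τ₀² = 1/0.31² = 10.4058; data precision n/σ² = 22/2.31² = 4.12286.
Posterior precision = 10.4058 + 4.12286 = 14.5287, giving posterior SD = 1/√14.5287 = 0.262.
Posterior mean = (10.4058·-0.33 + 4.12286·-0.5) / 14.5287 = -0.378.

Posterior mean ≈ -0.378; posterior SD ≈ 0.262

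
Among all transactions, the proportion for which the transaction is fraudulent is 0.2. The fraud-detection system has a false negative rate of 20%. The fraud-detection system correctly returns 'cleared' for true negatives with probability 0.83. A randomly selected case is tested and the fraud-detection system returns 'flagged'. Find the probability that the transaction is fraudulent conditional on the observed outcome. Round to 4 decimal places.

P(H | E) ≈ 0.5405

Let H be the event that the transaction is fraudulent. P(H) = 0.2, so P(¬H) = 0.8. With E the 'flagged' result, P(E|H) = 0.8 and P(E|¬H) = 0.17.
P(E) = 0.8·0.2 + 0.17·0.8 = 0.16000 + 0.13600 = 0.29600.
By Bayes' theorem, P(H|E) = 0.16000 / 0.29600 = 0.5405.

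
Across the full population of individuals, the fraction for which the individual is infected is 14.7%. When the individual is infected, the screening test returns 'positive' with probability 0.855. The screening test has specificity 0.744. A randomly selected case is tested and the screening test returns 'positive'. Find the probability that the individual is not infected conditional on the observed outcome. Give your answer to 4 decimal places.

P(¬H | E) ≈ 0.6347

Let H be the event that the individual is infected. P(H) = 0.147, so P(¬H) = 0.853. With E the 'positive' result, P(E|H) = 0.855 and P(E|¬H) = 0.256.
P(E) = 0.855·0.147 + 0.256·0.853 = 0.12568 + 0.21837 = 0.34405.
By Bayes' theorem, P(H|E) = 0.12568 / 0.34405 = 0.3653. Hence P(¬H|E) = 1 − 0.3653 = 0.6347.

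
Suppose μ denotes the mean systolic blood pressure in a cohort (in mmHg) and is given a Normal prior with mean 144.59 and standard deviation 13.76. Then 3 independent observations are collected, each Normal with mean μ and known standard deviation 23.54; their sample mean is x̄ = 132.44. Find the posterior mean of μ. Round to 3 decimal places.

Prior precision 1/τ₀² = 1/13.76² = 0.00528157; data precision n/σ² = 3/23.54² = 0.00541388.
Posterior precision = 0.00528157 + 0.00541388 = 0.0106954.
Posterior mean = (0.00528157·144.59 + 0.00541388·132.44) / 0.0106954 = 138.440.

Posterior mean ≈ 138.440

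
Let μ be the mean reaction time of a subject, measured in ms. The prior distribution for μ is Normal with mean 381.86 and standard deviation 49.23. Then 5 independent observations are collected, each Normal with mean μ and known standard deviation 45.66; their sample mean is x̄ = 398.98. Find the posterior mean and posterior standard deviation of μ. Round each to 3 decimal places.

With known σ, the Normal prior is conjugate. Weight on the data is w = (n/σ²)/(n/σ² + 1/τ₀²) = 0.00239827/(0.00239827+0.00041261) = 0.85321.
Posterior mean = w·x̄ + (1−w)·μ₀ = 0.85321·398.98 + 0.14679·381.86 = 396.467. Posterior variance = 1/(0.00239827+0.00041261) = 355.760, so SD = 18.862.

Posterior mean ≈ 396.467; posterior SD ≈ 18.862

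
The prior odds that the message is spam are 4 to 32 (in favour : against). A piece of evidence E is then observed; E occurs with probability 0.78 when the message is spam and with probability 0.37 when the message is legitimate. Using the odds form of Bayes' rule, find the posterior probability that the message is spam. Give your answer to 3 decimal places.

Prior odds = 4/32 = 0.12500.
Likelihood ratio for E = 0.78/0.37 = 2.1081.
Posterior odds = prior odds × LR = 0.26351.
Posterior probability = odds/(1+odds) = 0.26351/1.2635 = 0.209.

Posterior probability ≈ 0.209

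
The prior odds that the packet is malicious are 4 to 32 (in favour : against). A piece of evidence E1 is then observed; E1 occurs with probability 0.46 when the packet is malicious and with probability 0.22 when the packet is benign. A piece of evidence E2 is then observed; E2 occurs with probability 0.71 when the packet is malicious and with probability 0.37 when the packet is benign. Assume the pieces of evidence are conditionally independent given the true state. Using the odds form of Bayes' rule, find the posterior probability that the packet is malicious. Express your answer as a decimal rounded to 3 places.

Prior odds = 4/32 = 0.12500. In log-odds, ln(0.12500) = -2.0794.
Add log likelihood ratios: ln(2.0909) + ln(1.9189) = 1.3894.
Posterior log-odds = -0.69008, so posterior odds = exp(-0.69008) = 0.50154. Converting, P(H|E) = 0.50154/1.5015 = 0.334.

Posterior probability ≈ 0.334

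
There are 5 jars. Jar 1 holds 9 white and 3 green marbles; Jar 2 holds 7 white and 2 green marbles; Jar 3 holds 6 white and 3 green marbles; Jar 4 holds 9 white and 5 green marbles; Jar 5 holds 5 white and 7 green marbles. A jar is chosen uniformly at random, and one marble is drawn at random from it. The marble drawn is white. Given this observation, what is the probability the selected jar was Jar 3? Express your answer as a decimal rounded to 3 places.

Tabulate prior·likelihood by source: [1] prior 0.2, lik 0.75, product 0.1500; [2] prior 0.2, lik 0.7778, product 0.1556; [3] prior 0.2, lik 0.6667, product 0.1333; [4] prior 0.2, lik 0.6429, product 0.1286; [5] prior 0.2, lik 0.4167, product 0.08333.
Normalizing constant = 0.65079; the posterior for Jar 3 is its product over the sum, 0.1333/0.65079 = 0.205.

Posterior probability ≈ 0.205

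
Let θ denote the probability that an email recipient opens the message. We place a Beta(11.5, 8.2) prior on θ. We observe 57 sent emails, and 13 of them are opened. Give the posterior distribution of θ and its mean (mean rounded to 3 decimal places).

Posterior: Beta(24.5, 52.2); mean ≈ 0.319

Observing 13 successes and 44 failures updates Beta(11.5, 8.2) by adding the success and failure counts to the two shape parameters: α = 11.5+13 = 24.5, β = 8.2+44 = 52.2.
E[θ | data] = 24.5/(24.5+52.2) = 0.319.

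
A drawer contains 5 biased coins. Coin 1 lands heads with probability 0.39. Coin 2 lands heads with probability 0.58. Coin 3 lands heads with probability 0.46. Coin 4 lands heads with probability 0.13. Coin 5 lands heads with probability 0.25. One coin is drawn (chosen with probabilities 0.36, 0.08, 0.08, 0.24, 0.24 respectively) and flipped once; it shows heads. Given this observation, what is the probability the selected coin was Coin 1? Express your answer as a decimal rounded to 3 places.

P(heads|C1) = 0.39; P(heads|C2) = 0.58; P(heads|C3) = 0.46; P(heads|C4) = 0.13; P(heads|C5) = 0.25.
Prior × likelihood for each source: 0.36·0.39=0.1404, 0.08·0.58=0.04640, 0.08·0.46=0.03680, 0.24·0.13=0.03120, 0.24·0.25=0.06000. Summing gives P(heads) = 0.31480.
P(Coin 1 | heads) = 0.1404 / 0.31480 = 0.446.

Posterior probability ≈ 0.446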